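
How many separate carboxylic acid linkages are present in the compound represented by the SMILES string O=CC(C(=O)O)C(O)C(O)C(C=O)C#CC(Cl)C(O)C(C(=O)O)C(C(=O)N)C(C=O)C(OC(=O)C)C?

Working along the chain:
  OHC: terminal –CHO: carbonyl C bonded to H and C → aldehyde.
  CH(COOH): pendant –COOH: carbonyl C bonded to C and –OH → carboxylic acid.
  CH(OH): –OH on an sp³ carbon → alcohol (secondary).
  CH(OH): –OH on an sp³ carbon → alcohol (secondary).
  CH(CHO): pendant –CHO: carbonyl C bonded to C and H → aldehyde.
  C≡C: C≡C triple bond → alkyne.
  CH(Cl): halogen on an sp³ carbon → alkyl halide.
  CH(OH): –OH on an sp³ carbon → alcohol (secondary).
  CH(COOH): pendant –COOH: carbonyl C bonded to C and –OH → carboxylic acid.
  CH(CONH2): pendant –CONH2: carbonyl C bonded to C and N → amide.
  CH(CHO): pendant –CHO: carbonyl C bonded to C and H → aldehyde.
  CH(OCOCH3): pendant –OC(=O)CH3: an acyloxy group → ester.
Carboxylic acid appears at: CH(COOH), CH(COOH) → 2.

2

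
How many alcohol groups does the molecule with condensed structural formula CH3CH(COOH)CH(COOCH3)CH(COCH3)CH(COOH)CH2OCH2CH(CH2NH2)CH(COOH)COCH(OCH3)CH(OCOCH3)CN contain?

Working along the chain:
  CH(COOH): pendant –COOH: carbonyl C bonded to C and –OH → carboxylic acid.
  CH(COOCH3): pendant –COOCH3: carbonyl C bonded to C and –OCH3 → ester.
  CH(COCH3): pendant –COCH3: carbonyl C bonded to two carbons → ketone.
  CH(COOH): pendant –COOH: carbonyl C bonded to C and –OH → carboxylic acid.
  CH2OCH2: C–O–C with sp³ carbons on both sides and no adjacent C=O → ether.
  CH(CH2NH2): pendant –CH2NH2: N on sp³ C, no adjacent C=O → amine.
  CH(COOH): pendant –COOH: carbonyl C bonded to C and –OH → carboxylic acid.
  CO: –C(=O)– with carbon on both sides → ketone.
  CH(OCH3): pendant –OCH3: C–O–C with sp³ C, no adjacent C=O → ether.
  CH(OCOCH3): pendant –OC(=O)CH3: an acyloxy group → ester.
  CN: –C≡N: carbon triple-bonded to nitrogen → nitrile.
No segment is a alcohol: CH(COOH) is carboxylic acid, not alcohol; CH(COCH3) is ketone, not alcohol; CH(COOH) is carboxylic acid, not alcohol. → 0.

0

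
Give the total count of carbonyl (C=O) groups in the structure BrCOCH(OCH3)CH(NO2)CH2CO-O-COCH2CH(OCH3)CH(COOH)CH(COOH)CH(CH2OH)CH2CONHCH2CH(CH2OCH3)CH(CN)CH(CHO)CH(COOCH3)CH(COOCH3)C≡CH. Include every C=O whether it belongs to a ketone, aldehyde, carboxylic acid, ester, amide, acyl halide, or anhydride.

9

BrCO: acyl halide, 1 C=O (running total 1).
CH2CO-O-COCH2: anhydride, 2 C=O (running total 3).
CH(COOH): carboxylic acid, 1 C=O (running total 4).
CH(COOH): carboxylic acid, 1 C=O (running total 5).
CH2CONHCH2: amide, 1 C=O (running total 6).
CH(CHO): aldehyde, 1 C=O (running total 7).
CH(COOCH3): ester, 1 C=O (running total 8).
CH(COOCH3): ester, 1 C=O (running total 9).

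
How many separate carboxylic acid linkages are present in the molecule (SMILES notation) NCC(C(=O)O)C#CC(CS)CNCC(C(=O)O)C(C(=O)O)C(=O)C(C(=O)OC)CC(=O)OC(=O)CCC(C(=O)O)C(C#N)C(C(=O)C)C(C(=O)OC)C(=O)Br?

–NH2 on an sp³ carbon with no adjacent C=O → amine.
pendant –COOH: carbonyl C bonded to C and –OH → carboxylic acid.
C≡C triple bond → alkyne.
pendant –CH2SH → thiol.
C–N–C with sp³ carbons and no adjacent C=O → amine (secondary).
pendant –COOH: carbonyl C bonded to C and –OH → carboxylic acid.
pendant –COOH: carbonyl C bonded to C and –OH → carboxylic acid.
–C(=O)– with carbon on both sides → ketone.
pendant –COOCH3: carbonyl C bonded to C and –OCH3 → ester.
two acyl groups sharing one oxygen, –C(=O)–O–C(=O)– → anhydride.
pendant –COOH: carbonyl C bonded to C and –OH → carboxylic acid.
pendant –C≡N: nitrile.
pendant –COCH3: carbonyl C bonded to two carbons → ketone.
pendant –COOCH3: carbonyl C bonded to C and –OCH3 → ester.
–C(=O)Br: carbonyl C bonded to C and to a halogen → acyl halide (not alkyl halide).
Carboxylic acid appears at: CH(COOH), CH(COOH), CH(COOH), CH(COOH) → 4.

4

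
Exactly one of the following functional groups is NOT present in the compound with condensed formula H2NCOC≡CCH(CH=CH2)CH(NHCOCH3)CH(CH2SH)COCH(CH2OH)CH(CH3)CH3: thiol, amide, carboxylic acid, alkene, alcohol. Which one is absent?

carboxylic acid

alcohol: present (CH(CH2OH) — pendant –CH2OH on an sp³ backbone C → alcohol).
alkene: present (CH(CH=CH2) — pendant –CH=CH2: C=C double bond → alkene).
thiol: present (CH(CH2SH) — pendant –CH2SH → thiol).
amide: present (H2NCO — –C(=O)NH2: carbonyl C bonded to C and to N → amide (the N is not a separate amine)).
carboxylic acid: absent. In each of H2NCO and CH(NHCOCH3), the carbonyl is bonded to nitrogen, not to –OH; that is an amide.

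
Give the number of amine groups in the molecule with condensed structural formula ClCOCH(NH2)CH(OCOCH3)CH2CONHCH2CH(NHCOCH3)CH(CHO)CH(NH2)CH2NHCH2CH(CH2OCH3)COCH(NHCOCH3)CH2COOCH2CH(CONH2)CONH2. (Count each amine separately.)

3

–C(=O)Cl: carbonyl C bonded to C and to a halogen → acyl halide (not alkyl halide).
–NH2 on an sp³ carbon with no adjacent C=O → amine.
pendant –OC(=O)CH3: an acyloxy group → ester.
–C(=O)–N– linkage → amide (the N is not an amine).
pendant –NHC(=O)CH3: N bonded to a carbonyl → amide (not amine).
pendant –CHO: carbonyl C bonded to C and H → aldehyde.
–NH2 on an sp³ carbon with no adjacent C=O → amine.
C–N–C with sp³ carbons and no adjacent C=O → amine (secondary).
pendant –CH2OCH3: C–O–C linkage → ether.
–C(=O)– with carbon on both sides → ketone.
pendant –NHC(=O)CH3: N bonded to a carbonyl → amide (not amine).
–C(=O)–O–C with C on the carbonyl side → ester.
pendant –CONH2: carbonyl C bonded to C and N → amide.
–C(=O)NH2: carbonyl C bonded to C and to N → amide (the N is not a separate amine).
Amine appears at: CH(NH2), CH(NH2), CH2NHCH2 → 3.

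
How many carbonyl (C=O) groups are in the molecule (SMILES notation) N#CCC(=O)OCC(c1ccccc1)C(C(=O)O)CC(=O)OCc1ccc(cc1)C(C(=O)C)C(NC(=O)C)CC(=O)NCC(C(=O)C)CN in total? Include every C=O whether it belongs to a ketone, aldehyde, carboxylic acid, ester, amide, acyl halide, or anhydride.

CH2COOCH2: ester, 1 C=O (running total 1).
CH(COOH): carboxylic acid, 1 C=O (running total 2).
CH2COOCH2: ester, 1 C=O (running total 3).
CH(COCH3): ketone, 1 C=O (running total 4).
CH(NHCOCH3): amide, 1 C=O (running total 5).
CH2CONHCH2: amide, 1 C=O (running total 6).
CH(COCH3): ketone, 1 C=O (running total 7).

7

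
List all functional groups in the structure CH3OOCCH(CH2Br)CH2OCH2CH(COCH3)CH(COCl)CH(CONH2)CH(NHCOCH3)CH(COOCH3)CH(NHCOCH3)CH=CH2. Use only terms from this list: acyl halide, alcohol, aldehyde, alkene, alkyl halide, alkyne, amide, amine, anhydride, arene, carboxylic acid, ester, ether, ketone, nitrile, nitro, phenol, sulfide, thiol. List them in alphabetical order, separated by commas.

acyl halide, alkene, alkyl halide, amide, ester, ether, ketone

CH3O–C(=O)–: carbonyl C bonded to C and to –OCH3 → ester (not ketone + ether).
pendant –CH2X: halogen on sp³ carbon → alkyl halide.
C–O–C with sp³ carbons on both sides and no adjacent C=O → ether.
pendant –COCH3: carbonyl C bonded to two carbons → ketone.
pendant –C(=O)X: carbonyl C bonded to C and halogen → acyl halide.
pendant –CONH2: carbonyl C bonded to C and N → amide.
pendant –NHC(=O)CH3: N bonded to a carbonyl → amide (not amine).
pendant –COOCH3: carbonyl C bonded to C and –OCH3 → ester.
pendant –NHC(=O)CH3: N bonded to a carbonyl → amide (not amine).
C=C double bond → alkene.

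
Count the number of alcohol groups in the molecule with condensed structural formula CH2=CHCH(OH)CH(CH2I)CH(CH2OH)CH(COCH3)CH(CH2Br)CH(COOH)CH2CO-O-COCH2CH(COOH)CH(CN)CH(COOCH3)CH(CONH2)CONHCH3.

2

C=C double bond → alkene.
–OH on an sp³ carbon → alcohol (secondary).
pendant –CH2X: halogen on sp³ carbon → alkyl halide.
pendant –CH2OH on an sp³ backbone C → alcohol.
pendant –COCH3: carbonyl C bonded to two carbons → ketone.
pendant –CH2X: halogen on sp³ carbon → alkyl halide.
pendant –COOH: carbonyl C bonded to C and –OH → carboxylic acid.
two acyl groups sharing one oxygen, –C(=O)–O–C(=O)– → anhydride.
pendant –COOH: carbonyl C bonded to C and –OH → carboxylic acid.
pendant –C≡N: nitrile.
pendant –COOCH3: carbonyl C bonded to C and –OCH3 → ester.
pendant –CONH2: carbonyl C bonded to C and N → amide.
–C(=O)NHCH3: carbonyl C bonded to C and to N → amide (the N is not an amine).
Alcohol appears at: CH(OH), CH(CH2OH) → 2.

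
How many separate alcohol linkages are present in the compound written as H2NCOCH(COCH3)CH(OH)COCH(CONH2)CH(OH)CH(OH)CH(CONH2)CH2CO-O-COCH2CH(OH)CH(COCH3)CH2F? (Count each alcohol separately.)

Working along the chain:
  H2NCO: –C(=O)NH2: carbonyl C bonded to C and to N → amide (the N is not a separate amine).
  CH(COCH3): pendant –COCH3: carbonyl C bonded to two carbons → ketone.
  CH(OH): –OH on an sp³ carbon → alcohol (secondary).
  CO: –C(=O)– with carbon on both sides → ketone.
  CH(CONH2): pendant –CONH2: carbonyl C bonded to C and N → amide.
  CH(OH): –OH on an sp³ carbon → alcohol (secondary).
  CH(OH): –OH on an sp³ carbon → alcohol (secondary).
  CH(CONH2): pendant –CONH2: carbonyl C bonded to C and N → amide.
  CH2CO-O-COCH2: two acyl groups sharing one oxygen, –C(=O)–O–C(=O)– → anhydride.
  CH(OH): –OH on an sp³ carbon → alcohol (secondary).
  CH(COCH3): pendant –COCH3: carbonyl C bonded to two carbons → ketone.
  CH2F: halogen on an sp³ carbon → alkyl halide.
Alcohol appears at: CH(OH), CH(OH), CH(OH), CH(OH) → 4.

4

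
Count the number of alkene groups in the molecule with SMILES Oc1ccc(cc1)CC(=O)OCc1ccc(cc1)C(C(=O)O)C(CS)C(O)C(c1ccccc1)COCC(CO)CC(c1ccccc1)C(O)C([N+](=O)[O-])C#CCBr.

Working along the chain:
  HOC6H4: –OH attached directly to an aromatic ring → phenol (not alcohol); the ring itself is an arene.
  CH2COOCH2: –C(=O)–O–C with C on the carbonyl side → ester.
  C6H4: para-disubstituted benzene ring → arene.
  CH(COOH): pendant –COOH: carbonyl C bonded to C and –OH → carboxylic acid.
  CH(CH2SH): pendant –CH2SH → thiol.
  CH(OH): –OH on an sp³ carbon → alcohol (secondary).
  CH(C6H5): pendant –C6H5: benzene ring → arene.
  CH2OCH2: C–O–C with sp³ carbons on both sides and no adjacent C=O → ether.
  CH(CH2OH): pendant –CH2OH on an sp³ backbone C → alcohol.
  CH(C6H5): pendant –C6H5: benzene ring → arene.
  CH(OH): –OH on an sp³ carbon → alcohol (secondary).
  CH(NO2): –NO2 on an sp³ carbon → nitro (the N=O is not a carbonyl).
  C≡C: C≡C triple bond → alkyne.
  CH2Br: halogen on an sp³ carbon → alkyl halide.
No segment is a alkene: HOC6H4 is arene/phenol, not alkene; C6H4 is arene, not alkene; CH(C6H5) is arene, not alkene. → 0.

0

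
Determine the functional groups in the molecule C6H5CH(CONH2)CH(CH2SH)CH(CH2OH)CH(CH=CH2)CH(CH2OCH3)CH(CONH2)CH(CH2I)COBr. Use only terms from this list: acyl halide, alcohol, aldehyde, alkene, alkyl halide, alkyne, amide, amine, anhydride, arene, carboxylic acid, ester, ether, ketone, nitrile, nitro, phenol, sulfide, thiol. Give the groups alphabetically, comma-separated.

acyl halide, alcohol, alkene, alkyl halide, amide, arene, ether, thiol

Taking each segment in turn:
  C6H5: C6H5– phenyl ring → arene.
  CH(CONH2): pendant –CONH2: carbonyl C bonded to C and N → amide.
  CH(CH2SH): pendant –CH2SH → thiol.
  CH(CH2OH): pendant –CH2OH on an sp³ backbone C → alcohol.
  CH(CH=CH2): pendant –CH=CH2: C=C double bond → alkene.
  CH(CH2OCH3): pendant –CH2OCH3: C–O–C linkage → ether.
  CH(CONH2): pendant –CONH2: carbonyl C bonded to C and N → amide.
  CH(CH2I): pendant –CH2X: halogen on sp³ carbon → alkyl halide.
  COBr: –C(=O)Br: carbonyl C bonded to C and to a halogen → acyl halide (not alkyl halide).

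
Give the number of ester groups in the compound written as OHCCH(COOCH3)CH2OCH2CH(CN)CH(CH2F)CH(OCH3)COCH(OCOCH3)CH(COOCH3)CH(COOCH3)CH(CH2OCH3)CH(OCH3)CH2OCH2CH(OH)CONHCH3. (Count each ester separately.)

Reading the structure from left to right:
  OHC: terminal –CHO: carbonyl C bonded to H and C → aldehyde.
  CH(COOCH3): pendant –COOCH3: carbonyl C bonded to C and –OCH3 → ester.
  CH2OCH2: C–O–C with sp³ carbons on both sides and no adjacent C=O → ether.
  CH(CN): pendant –C≡N: nitrile.
  CH(CH2F): pendant –CH2X: halogen on sp³ carbon → alkyl halide.
  CH(OCH3): pendant –OCH3: C–O–C with sp³ C, no adjacent C=O → ether.
  CO: –C(=O)– with carbon on both sides → ketone.
  CH(OCOCH3): pendant –OC(=O)CH3: an acyloxy group → ester.
  CH(COOCH3): pendant –COOCH3: carbonyl C bonded to C and –OCH3 → ester.
  CH(COOCH3): pendant –COOCH3: carbonyl C bonded to C and –OCH3 → ester.
  CH(CH2OCH3): pendant –CH2OCH3: C–O–C linkage → ether.
  CH(OCH3): pendant –OCH3: C–O–C with sp³ C, no adjacent C=O → ether.
  CH2OCH2: C–O–C with sp³ carbons on both sides and no adjacent C=O → ether.
  CH(OH): –OH on an sp³ carbon → alcohol (secondary).
  CONHCH3: –C(=O)NHCH3: carbonyl C bonded to C and to N → amide (the N is not an amine).
Ester appears at: CH(COOCH3), CH(OCOCH3), CH(COOCH3), CH(COOCH3) → 4.

4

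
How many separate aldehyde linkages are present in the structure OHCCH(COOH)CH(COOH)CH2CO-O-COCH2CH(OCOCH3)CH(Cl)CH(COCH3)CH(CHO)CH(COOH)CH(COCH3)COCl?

Working along the chain:
  OHC: terminal –CHO: carbonyl C bonded to H and C → aldehyde.
  CH(COOH): pendant –COOH: carbonyl C bonded to C and –OH → carboxylic acid.
  CH(COOH): pendant –COOH: carbonyl C bonded to C and –OH → carboxylic acid.
  CH2CO-O-COCH2: two acyl groups sharing one oxygen, –C(=O)–O–C(=O)– → anhydride.
  CH(OCOCH3): pendant –OC(=O)CH3: an acyloxy group → ester.
  CH(Cl): halogen on an sp³ carbon → alkyl halide.
  CH(COCH3): pendant –COCH3: carbonyl C bonded to two carbons → ketone.
  CH(CHO): pendant –CHO: carbonyl C bonded to C and H → aldehyde.
  CH(COOH): pendant –COOH: carbonyl C bonded to C and –OH → carboxylic acid.
  CH(COCH3): pendant –COCH3: carbonyl C bonded to two carbons → ketone.
  COCl: –C(=O)Cl: carbonyl C bonded to C and to a halogen → acyl halide (not alkyl halide).
Aldehyde appears at: OHC, CH(CHO) → 2.

2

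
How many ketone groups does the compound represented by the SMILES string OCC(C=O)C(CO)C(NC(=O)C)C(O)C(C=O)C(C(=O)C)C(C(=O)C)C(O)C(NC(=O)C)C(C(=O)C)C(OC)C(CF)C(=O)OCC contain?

HO– on an sp³ carbon → alcohol.
pendant –CHO: carbonyl C bonded to C and H → aldehyde.
pendant –CH2OH on an sp³ backbone C → alcohol.
pendant –NHC(=O)CH3: N bonded to a carbonyl → amide (not amine).
–OH on an sp³ carbon → alcohol (secondary).
pendant –CHO: carbonyl C bonded to C and H → aldehyde.
pendant –COCH3: carbonyl C bonded to two carbons → ketone.
pendant –COCH3: carbonyl C bonded to two carbons → ketone.
–OH on an sp³ carbon → alcohol (secondary).
pendant –NHC(=O)CH3: N bonded to a carbonyl → amide (not amine).
pendant –COCH3: carbonyl C bonded to two carbons → ketone.
pendant –OCH3: C–O–C with sp³ C, no adjacent C=O → ether.
pendant –CH2X: halogen on sp³ carbon → alkyl halide.
–C(=O)OCH2CH3: carbonyl C bonded to C and to –OEt → ester.
Ketone appears at: CH(COCH3), CH(COCH3), CH(COCH3) → 3.

3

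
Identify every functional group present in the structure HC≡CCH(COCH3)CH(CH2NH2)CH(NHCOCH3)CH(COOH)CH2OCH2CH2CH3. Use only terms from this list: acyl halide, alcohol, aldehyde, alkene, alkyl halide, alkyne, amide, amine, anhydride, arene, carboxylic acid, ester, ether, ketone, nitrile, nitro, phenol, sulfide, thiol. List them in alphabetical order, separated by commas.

alkyne, amide, amine, carboxylic acid, ether, ketone

Reading the structure from left to right:
  HC≡C: C≡C triple bond → alkyne.
  CH(COCH3): pendant –COCH3: carbonyl C bonded to two carbons → ketone.
  CH(CH2NH2): pendant –CH2NH2: N on sp³ C, no adjacent C=O → amine.
  CH(NHCOCH3): pendant –NHC(=O)CH3: N bonded to a carbonyl → amide (not amine).
  CH(COOH): pendant –COOH: carbonyl C bonded to C and –OH → carboxylic acid.
  CH2OCH2: C–O–C with sp³ carbons on both sides and no adjacent C=O → ether.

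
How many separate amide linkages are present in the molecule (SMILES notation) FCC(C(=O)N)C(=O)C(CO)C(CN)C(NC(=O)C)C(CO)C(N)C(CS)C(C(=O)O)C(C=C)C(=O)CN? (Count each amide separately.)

halogen on an sp³ carbon → alkyl halide.
pendant –CONH2: carbonyl C bonded to C and N → amide.
–C(=O)– with carbon on both sides → ketone.
pendant –CH2OH on an sp³ backbone C → alcohol.
pendant –CH2NH2: N on sp³ C, no adjacent C=O → amine.
pendant –NHC(=O)CH3: N bonded to a carbonyl → amide (not amine).
pendant –CH2OH on an sp³ backbone C → alcohol.
–NH2 on an sp³ carbon with no adjacent C=O → amine.
pendant –CH2SH → thiol.
pendant –COOH: carbonyl C bonded to C and –OH → carboxylic acid.
pendant –CH=CH2: C=C double bond → alkene.
–C(=O)– with carbon on both sides → ketone.
–NH2 on an sp³ carbon with no adjacent C=O → amine.
Amide appears at: CH(CONH2), CH(NHCOCH3) → 2.

2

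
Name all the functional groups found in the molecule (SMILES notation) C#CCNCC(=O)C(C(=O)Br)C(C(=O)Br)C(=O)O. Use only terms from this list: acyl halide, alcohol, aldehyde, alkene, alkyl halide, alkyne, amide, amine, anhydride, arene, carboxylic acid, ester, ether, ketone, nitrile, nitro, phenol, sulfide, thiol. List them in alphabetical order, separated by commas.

Taking each segment in turn:
  HC≡C: C≡C triple bond → alkyne.
  CH2NHCH2: C–N–C with sp³ carbons and no adjacent C=O → amine (secondary).
  CO: –C(=O)– with carbon on both sides → ketone.
  CH(COBr): pendant –C(=O)X: carbonyl C bonded to C and halogen → acyl halide.
  CH(COBr): pendant –C(=O)X: carbonyl C bonded to C and halogen → acyl halide.
  COOH: –COOH: carbonyl C bonded to –OH and C → carboxylic acid (the –OH is not a separate alcohol).

acyl halide, alkyne, amine, carboxylic acid, ketone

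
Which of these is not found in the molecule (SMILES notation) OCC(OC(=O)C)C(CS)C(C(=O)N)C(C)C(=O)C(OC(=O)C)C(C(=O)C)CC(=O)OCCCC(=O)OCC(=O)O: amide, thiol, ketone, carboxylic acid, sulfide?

sulfide

carboxylic acid: present (COOH — –COOH: carbonyl C bonded to –OH and C → carboxylic acid (the –OH is not a separate alcohol)).
amide: present (CH(CONH2) — pendant –CONH2: carbonyl C bonded to C and N → amide).
ketone: present (CO — –C(=O)– with carbon on both sides → ketone).
thiol: present (CH(CH2SH) — pendant –CH2SH → thiol).
sulfide: no segment matches this pattern.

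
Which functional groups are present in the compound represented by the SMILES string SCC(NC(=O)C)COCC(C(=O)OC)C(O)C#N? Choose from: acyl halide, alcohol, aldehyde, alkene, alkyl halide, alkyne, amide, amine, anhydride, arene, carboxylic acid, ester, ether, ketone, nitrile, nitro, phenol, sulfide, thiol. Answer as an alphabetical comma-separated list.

alcohol, amide, ester, ether, nitrile, thiol

Taking each segment in turn:
  HSCH2: –SH on an sp³ carbon → thiol.
  CH(NHCOCH3): pendant –NHC(=O)CH3: N bonded to a carbonyl → amide (not amine).
  CH2OCH2: C–O–C with sp³ carbons on both sides and no adjacent C=O → ether.
  CH(COOCH3): pendant –COOCH3: carbonyl C bonded to C and –OCH3 → ester.
  CH(OH): –OH on an sp³ carbon → alcohol (secondary).
  CN: –C≡N: carbon triple-bonded to nitrogen → nitrile.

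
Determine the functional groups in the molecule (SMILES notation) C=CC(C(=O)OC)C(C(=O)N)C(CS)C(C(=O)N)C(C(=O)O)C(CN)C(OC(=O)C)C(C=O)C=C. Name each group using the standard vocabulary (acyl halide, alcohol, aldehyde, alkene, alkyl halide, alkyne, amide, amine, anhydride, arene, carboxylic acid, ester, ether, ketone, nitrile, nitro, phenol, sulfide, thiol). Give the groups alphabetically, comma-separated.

Working along the chain:
  CH2=CH: C=C double bond → alkene.
  CH(COOCH3): pendant –COOCH3: carbonyl C bonded to C and –OCH3 → ester.
  CH(CONH2): pendant –CONH2: carbonyl C bonded to C and N → amide.
  CH(CH2SH): pendant –CH2SH → thiol.
  CH(CONH2): pendant –CONH2: carbonyl C bonded to C and N → amide.
  CH(COOH): pendant –COOH: carbonyl C bonded to C and –OH → carboxylic acid.
  CH(CH2NH2): pendant –CH2NH2: N on sp³ C, no adjacent C=O → amine.
  CH(OCOCH3): pendant –OC(=O)CH3: an acyloxy group → ester.
  CH(CHO): pendant –CHO: carbonyl C bonded to C and H → aldehyde.
  CH=CH2: C=C double bond → alkene.

aldehyde, alkene, amide, amine, carboxylic acid, ester, thiol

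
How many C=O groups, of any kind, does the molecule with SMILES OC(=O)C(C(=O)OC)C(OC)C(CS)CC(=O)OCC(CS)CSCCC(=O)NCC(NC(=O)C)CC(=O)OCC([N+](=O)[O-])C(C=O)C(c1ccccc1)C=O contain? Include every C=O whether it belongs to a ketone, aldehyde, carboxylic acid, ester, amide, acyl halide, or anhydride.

8

HOOC: carboxylic acid, 1 C=O (running total 1).
CH(COOCH3): ester, 1 C=O (running total 2).
CH2COOCH2: ester, 1 C=O (running total 3).
CH2CONHCH2: amide, 1 C=O (running total 4).
CH(NHCOCH3): amide, 1 C=O (running total 5).
CH2COOCH2: ester, 1 C=O (running total 6).
CH(CHO): aldehyde, 1 C=O (running total 7).
CHO: aldehyde, 1 C=O (running total 8).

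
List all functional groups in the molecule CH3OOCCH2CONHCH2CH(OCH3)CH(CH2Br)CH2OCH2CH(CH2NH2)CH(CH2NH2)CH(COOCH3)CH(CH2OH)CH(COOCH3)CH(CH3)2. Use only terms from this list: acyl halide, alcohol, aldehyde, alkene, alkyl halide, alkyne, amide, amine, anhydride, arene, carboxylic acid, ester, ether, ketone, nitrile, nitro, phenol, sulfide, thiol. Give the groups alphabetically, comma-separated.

CH3O–C(=O)–: carbonyl C bonded to C and to –OCH3 → ester (not ketone + ether).
–C(=O)–N– linkage → amide (the N is not an amine).
pendant –OCH3: C–O–C with sp³ C, no adjacent C=O → ether.
pendant –CH2X: halogen on sp³ carbon → alkyl halide.
C–O–C with sp³ carbons on both sides and no adjacent C=O → ether.
pendant –CH2NH2: N on sp³ C, no adjacent C=O → amine.
pendant –CH2NH2: N on sp³ C, no adjacent C=O → amine.
pendant –COOCH3: carbonyl C bonded to C and –OCH3 → ester.
pendant –CH2OH on an sp³ backbone C → alcohol.
pendant –COOCH3: carbonyl C bonded to C and –OCH3 → ester.

alcohol, alkyl halide, amide, amine, ester, ether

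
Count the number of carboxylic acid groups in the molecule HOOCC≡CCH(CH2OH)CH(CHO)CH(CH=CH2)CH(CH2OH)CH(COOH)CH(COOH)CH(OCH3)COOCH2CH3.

3

–COOH: carbonyl C bonded to –OH and C → carboxylic acid (the –OH is not a separate alcohol).
C≡C triple bond → alkyne.
pendant –CH2OH on an sp³ backbone C → alcohol.
pendant –CHO: carbonyl C bonded to C and H → aldehyde.
pendant –CH=CH2: C=C double bond → alkene.
pendant –CH2OH on an sp³ backbone C → alcohol.
pendant –COOH: carbonyl C bonded to C and –OH → carboxylic acid.
pendant –COOH: carbonyl C bonded to C and –OH → carboxylic acid.
pendant –OCH3: C–O–C with sp³ C, no adjacent C=O → ether.
–C(=O)OCH2CH3: carbonyl C bonded to C and to –OEt → ester.
Carboxylic acid appears at: HOOC, CH(COOH), CH(COOH) → 3.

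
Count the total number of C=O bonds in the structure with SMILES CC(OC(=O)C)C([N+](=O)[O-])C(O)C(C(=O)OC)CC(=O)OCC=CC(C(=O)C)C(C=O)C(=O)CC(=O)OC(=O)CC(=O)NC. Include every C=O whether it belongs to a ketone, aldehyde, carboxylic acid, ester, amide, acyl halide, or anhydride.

CH(OCOCH3): ester, 1 C=O (running total 1).
CH(COOCH3): ester, 1 C=O (running total 2).
CH2COOCH2: ester, 1 C=O (running total 3).
CH(COCH3): ketone, 1 C=O (running total 4).
CH(CHO): aldehyde, 1 C=O (running total 5).
CO: ketone, 1 C=O (running total 6).
CH2CO-O-COCH2: anhydride, 2 C=O (running total 8).
CONHCH3: amide, 1 C=O (running total 9).

9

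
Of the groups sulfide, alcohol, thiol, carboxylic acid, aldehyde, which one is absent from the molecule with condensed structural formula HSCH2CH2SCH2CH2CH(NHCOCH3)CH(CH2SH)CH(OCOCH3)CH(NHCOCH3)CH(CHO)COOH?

carboxylic acid: present (COOH — –COOH: carbonyl C bonded to –OH and C → carboxylic acid (the –OH is not a separate alcohol)).
sulfide: present (CH2SCH2 — C–S–C linkage → sulfide (thioether)).
thiol: present (HSCH2 — –SH on an sp³ carbon → thiol).
aldehyde: present (CH(CHO) — pendant –CHO: carbonyl C bonded to C and H → aldehyde).
alcohol: absent. In COOH, the –OH sits on a carbonyl carbon, making it part of a carboxylic acid, not an alcohol.

alcohol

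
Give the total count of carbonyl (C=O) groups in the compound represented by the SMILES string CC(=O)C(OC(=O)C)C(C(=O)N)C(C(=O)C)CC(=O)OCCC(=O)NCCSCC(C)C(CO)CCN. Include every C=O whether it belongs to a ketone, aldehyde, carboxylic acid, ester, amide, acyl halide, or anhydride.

CO: ketone, 1 C=O (running total 1).
CH(OCOCH3): ester, 1 C=O (running total 2).
CH(CONH2): amide, 1 C=O (running total 3).
CH(COCH3): ketone, 1 C=O (running total 4).
CH2COOCH2: ester, 1 C=O (running total 5).
CH2CONHCH2: amide, 1 C=O (running total 6).

6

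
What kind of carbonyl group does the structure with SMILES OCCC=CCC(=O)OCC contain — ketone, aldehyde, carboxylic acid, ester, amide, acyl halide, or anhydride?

The carbonyl is in the CH2COOCH2 segment: –C(=O)–O–C with C on the carbonyl side → ester.

ester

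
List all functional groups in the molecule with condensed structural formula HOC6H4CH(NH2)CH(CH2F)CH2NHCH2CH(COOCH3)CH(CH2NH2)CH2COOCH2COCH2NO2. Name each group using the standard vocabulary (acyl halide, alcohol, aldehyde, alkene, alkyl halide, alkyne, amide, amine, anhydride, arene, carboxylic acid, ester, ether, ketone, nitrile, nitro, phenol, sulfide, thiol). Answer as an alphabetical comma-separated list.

alkyl halide, amine, arene, ester, ketone, nitro, phenol

–OH attached directly to an aromatic ring → phenol (not alcohol); the ring itself is an arene.
–NH2 on an sp³ carbon with no adjacent C=O → amine.
pendant –CH2X: halogen on sp³ carbon → alkyl halide.
C–N–C with sp³ carbons and no adjacent C=O → amine (secondary).
pendant –COOCH3: carbonyl C bonded to C and –OCH3 → ester.
pendant –CH2NH2: N on sp³ C, no adjacent C=O → amine.
–C(=O)–O–C with C on the carbonyl side → ester.
–C(=O)– with carbon on both sides → ketone.
–NO2 on carbon → nitro group.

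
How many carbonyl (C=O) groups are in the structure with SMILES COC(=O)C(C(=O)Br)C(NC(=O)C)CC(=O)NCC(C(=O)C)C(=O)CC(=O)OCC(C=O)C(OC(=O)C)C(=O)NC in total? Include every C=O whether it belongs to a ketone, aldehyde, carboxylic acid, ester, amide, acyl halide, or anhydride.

10

CH3OOC: ester, 1 C=O (running total 1).
CH(COBr): acyl halide, 1 C=O (running total 2).
CH(NHCOCH3): amide, 1 C=O (running total 3).
CH2CONHCH2: amide, 1 C=O (running total 4).
CH(COCH3): ketone, 1 C=O (running total 5).
CO: ketone, 1 C=O (running total 6).
CH2COOCH2: ester, 1 C=O (running total 7).
CH(CHO): aldehyde, 1 C=O (running total 8).
CH(OCOCH3): ester, 1 C=O (running total 9).
CONHCH3: amide, 1 C=O (running total 10).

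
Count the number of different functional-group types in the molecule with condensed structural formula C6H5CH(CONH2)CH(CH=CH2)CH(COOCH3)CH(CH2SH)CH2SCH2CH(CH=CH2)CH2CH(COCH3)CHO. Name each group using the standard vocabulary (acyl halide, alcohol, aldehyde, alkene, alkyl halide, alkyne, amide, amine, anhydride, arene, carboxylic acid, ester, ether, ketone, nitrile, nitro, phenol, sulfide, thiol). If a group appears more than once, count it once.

8

Reading the structure from left to right:
  C6H5: C6H5– phenyl ring → arene.
  CH(CONH2): pendant –CONH2: carbonyl C bonded to C and N → amide.
  CH(CH=CH2): pendant –CH=CH2: C=C double bond → alkene.
  CH(COOCH3): pendant –COOCH3: carbonyl C bonded to C and –OCH3 → ester.
  CH(CH2SH): pendant –CH2SH → thiol.
  CH2SCH2: C–S–C linkage → sulfide (thioether).
  CH(CH=CH2): pendant –CH=CH2: C=C double bond → alkene.
  CH(COCH3): pendant –COCH3: carbonyl C bonded to two carbons → ketone.
  CHO: terminal –CHO: carbonyl C bonded to H and C → aldehyde.
Distinct types present: aldehyde, alkene, amide, arene, ester, ketone, sulfide, thiol.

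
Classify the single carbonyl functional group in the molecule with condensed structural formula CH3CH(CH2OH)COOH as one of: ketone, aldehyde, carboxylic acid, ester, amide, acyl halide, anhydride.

carboxylic acid

The carbonyl is in the COOH segment: –COOH: carbonyl C bonded to –OH and C → carboxylic acid (the –OH is not a separate alcohol).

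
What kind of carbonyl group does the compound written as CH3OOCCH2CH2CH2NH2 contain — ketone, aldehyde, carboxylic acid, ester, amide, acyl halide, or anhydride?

The carbonyl is in the CH3OOC segment: CH3O–C(=O)–: carbonyl C bonded to C and to –OCH3 → ester (not ketone + ether).

ester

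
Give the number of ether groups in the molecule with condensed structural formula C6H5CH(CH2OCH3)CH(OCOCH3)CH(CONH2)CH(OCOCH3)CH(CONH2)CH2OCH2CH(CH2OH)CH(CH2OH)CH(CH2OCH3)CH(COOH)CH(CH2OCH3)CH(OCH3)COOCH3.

C6H5– phenyl ring → arene.
pendant –CH2OCH3: C–O–C linkage → ether.
pendant –OC(=O)CH3: an acyloxy group → ester.
pendant –CONH2: carbonyl C bonded to C and N → amide.
pendant –OC(=O)CH3: an acyloxy group → ester.
pendant –CONH2: carbonyl C bonded to C and N → amide.
C–O–C with sp³ carbons on both sides and no adjacent C=O → ether.
pendant –CH2OH on an sp³ backbone C → alcohol.
pendant –CH2OH on an sp³ backbone C → alcohol.
pendant –CH2OCH3: C–O–C linkage → ether.
pendant –COOH: carbonyl C bonded to C and –OH → carboxylic acid.
pendant –CH2OCH3: C–O–C linkage → ether.
pendant –OCH3: C–O–C with sp³ C, no adjacent C=O → ether.
–C(=O)OCH3: carbonyl C bonded to C and to –OCH3 → ester (not ketone + ether).
Ether appears at: CH(CH2OCH3), CH2OCH2, CH(CH2OCH3), CH(CH2OCH3), CH(OCH3) → 5.

5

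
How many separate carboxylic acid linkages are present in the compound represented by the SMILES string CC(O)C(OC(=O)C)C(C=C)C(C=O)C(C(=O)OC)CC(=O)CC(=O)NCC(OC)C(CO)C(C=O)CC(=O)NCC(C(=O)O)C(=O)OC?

–OH on an sp³ carbon → alcohol (secondary).
pendant –OC(=O)CH3: an acyloxy group → ester.
pendant –CH=CH2: C=C double bond → alkene.
pendant –CHO: carbonyl C bonded to C and H → aldehyde.
pendant –COOCH3: carbonyl C bonded to C and –OCH3 → ester.
–C(=O)– with carbon on both sides → ketone.
–C(=O)–N– linkage → amide (the N is not an amine).
pendant –OCH3: C–O–C with sp³ C, no adjacent C=O → ether.
pendant –CH2OH on an sp³ backbone C → alcohol.
pendant –CHO: carbonyl C bonded to C and H → aldehyde.
–C(=O)–N– linkage → amide (the N is not an amine).
pendant –COOH: carbonyl C bonded to C and –OH → carboxylic acid.
–C(=O)OCH3: carbonyl C bonded to C and to –OCH3 → ester (not ketone + ether).
Carboxylic acid appears at: CH(COOH) → 1.

1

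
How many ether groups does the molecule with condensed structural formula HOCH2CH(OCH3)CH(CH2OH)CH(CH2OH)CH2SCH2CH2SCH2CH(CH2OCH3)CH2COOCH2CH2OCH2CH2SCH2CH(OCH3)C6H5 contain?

Working along the chain:
  HOCH2: HO– on an sp³ carbon → alcohol.
  CH(OCH3): pendant –OCH3: C–O–C with sp³ C, no adjacent C=O → ether.
  CH(CH2OH): pendant –CH2OH on an sp³ backbone C → alcohol.
  CH(CH2OH): pendant –CH2OH on an sp³ backbone C → alcohol.
  CH2SCH2: C–S–C linkage → sulfide (thioether).
  CH2SCH2: C–S–C linkage → sulfide (thioether).
  CH(CH2OCH3): pendant –CH2OCH3: C–O–C linkage → ether.
  CH2COOCH2: –C(=O)–O–C with C on the carbonyl side → ester.
  CH2OCH2: C–O–C with sp³ carbons on both sides and no adjacent C=O → ether.
  CH2SCH2: C–S–C linkage → sulfide (thioether).
  CH(OCH3): pendant –OCH3: C–O–C with sp³ C, no adjacent C=O → ether.
  C6H5: –C6H5 phenyl ring → arene.
Ether appears at: CH(OCH3), CH(CH2OCH3), CH2OCH2, CH(OCH3) → 4.

4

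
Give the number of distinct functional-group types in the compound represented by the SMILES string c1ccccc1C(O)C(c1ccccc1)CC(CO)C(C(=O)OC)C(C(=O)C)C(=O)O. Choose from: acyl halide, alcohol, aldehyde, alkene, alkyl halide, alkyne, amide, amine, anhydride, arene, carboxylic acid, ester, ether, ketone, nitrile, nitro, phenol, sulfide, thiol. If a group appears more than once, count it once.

5

C6H5– phenyl ring → arene.
–OH on an sp³ carbon → alcohol (secondary).
pendant –C6H5: benzene ring → arene.
pendant –CH2OH on an sp³ backbone C → alcohol.
pendant –COOCH3: carbonyl C bonded to C and –OCH3 → ester.
pendant –COCH3: carbonyl C bonded to two carbons → ketone.
–COOH: carbonyl C bonded to –OH and C → carboxylic acid (the –OH is not a separate alcohol).
Distinct types present: alcohol, arene, carboxylic acid, ester, ketone.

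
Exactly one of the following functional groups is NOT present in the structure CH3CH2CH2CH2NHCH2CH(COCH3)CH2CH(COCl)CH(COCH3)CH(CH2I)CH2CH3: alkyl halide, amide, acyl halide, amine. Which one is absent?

acyl halide: present (CH(COCl) — pendant –C(=O)X: carbonyl C bonded to C and halogen → acyl halide).
amine: present (CH2NHCH2 — C–N–C with sp³ carbons and no adjacent C=O → amine (secondary)).
alkyl halide: present (CH(CH2I) — pendant –CH2X: halogen on sp³ carbon → alkyl halide).
amide: no segment matches this pattern.

amide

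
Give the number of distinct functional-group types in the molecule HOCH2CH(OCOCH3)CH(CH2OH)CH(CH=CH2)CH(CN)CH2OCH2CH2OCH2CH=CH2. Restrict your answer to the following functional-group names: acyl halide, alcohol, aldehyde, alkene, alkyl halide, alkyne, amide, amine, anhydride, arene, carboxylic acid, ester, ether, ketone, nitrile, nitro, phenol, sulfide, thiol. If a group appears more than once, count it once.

HO– on an sp³ carbon → alcohol.
pendant –OC(=O)CH3: an acyloxy group → ester.
pendant –CH2OH on an sp³ backbone C → alcohol.
pendant –CH=CH2: C=C double bond → alkene.
pendant –C≡N: nitrile.
C–O–C with sp³ carbons on both sides and no adjacent C=O → ether.
C–O–C with sp³ carbons on both sides and no adjacent C=O → ether.
C=C double bond → alkene.
Distinct types present: alcohol, alkene, ester, ether, nitrile.

5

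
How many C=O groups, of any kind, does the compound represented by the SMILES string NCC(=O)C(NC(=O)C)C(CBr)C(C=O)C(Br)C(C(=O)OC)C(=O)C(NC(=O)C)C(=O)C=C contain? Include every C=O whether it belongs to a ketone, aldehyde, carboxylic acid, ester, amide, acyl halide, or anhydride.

CO: ketone, 1 C=O (running total 1).
CH(NHCOCH3): amide, 1 C=O (running total 2).
CH(CHO): aldehyde, 1 C=O (running total 3).
CH(COOCH3): ester, 1 C=O (running total 4).
CO: ketone, 1 C=O (running total 5).
CH(NHCOCH3): amide, 1 C=O (running total 6).
CO: ketone, 1 C=O (running total 7).

7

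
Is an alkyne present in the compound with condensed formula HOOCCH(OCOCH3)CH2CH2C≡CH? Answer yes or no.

yes

–COOH: carbonyl C bonded to –OH and C → carboxylic acid (the –OH is not a separate alcohol).
pendant –OC(=O)CH3: an acyloxy group → ester.
C≡C triple bond → alkyne.
The C≡CH segment supplies the alkyne: C≡C triple bond → alkyne.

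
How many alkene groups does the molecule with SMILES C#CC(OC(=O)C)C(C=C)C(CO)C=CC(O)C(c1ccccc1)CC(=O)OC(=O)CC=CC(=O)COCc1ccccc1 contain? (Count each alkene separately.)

Reading the structure from left to right:
  HC≡C: C≡C triple bond → alkyne.
  CH(OCOCH3): pendant –OC(=O)CH3: an acyloxy group → ester.
  CH(CH=CH2): pendant –CH=CH2: C=C double bond → alkene.
  CH(CH2OH): pendant –CH2OH on an sp³ backbone C → alcohol.
  CH=CH: C=C double bond → alkene.
  CH(OH): –OH on an sp³ carbon → alcohol (secondary).
  CH(C6H5): pendant –C6H5: benzene ring → arene.
  CH2CO-O-COCH2: two acyl groups sharing one oxygen, –C(=O)–O–C(=O)– → anhydride.
  CH=CH: C=C double bond → alkene.
  CO: –C(=O)– with carbon on both sides → ketone.
  CH2OCH2: C–O–C with sp³ carbons on both sides and no adjacent C=O → ether.
  C6H5: –C6H5 phenyl ring → arene.
Alkene appears at: CH(CH=CH2), CH=CH, CH=CH → 3.

3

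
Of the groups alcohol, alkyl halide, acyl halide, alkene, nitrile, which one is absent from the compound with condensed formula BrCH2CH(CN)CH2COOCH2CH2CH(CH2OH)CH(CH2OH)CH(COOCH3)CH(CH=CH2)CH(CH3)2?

nitrile: present (CH(CN) — pendant –C≡N: nitrile).
alkyl halide: present (BrCH2 — halogen on an sp³ carbon → alkyl halide).
alcohol: present (CH(CH2OH) — pendant –CH2OH on an sp³ backbone C → alcohol).
alkene: present (CH(CH=CH2) — pendant –CH=CH2: C=C double bond → alkene).
acyl halide: no segment matches this pattern.

acyl halide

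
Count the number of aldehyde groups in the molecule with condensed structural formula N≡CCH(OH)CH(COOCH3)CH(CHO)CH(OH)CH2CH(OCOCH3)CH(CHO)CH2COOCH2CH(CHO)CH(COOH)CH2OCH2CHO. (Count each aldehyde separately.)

N≡C–: carbon triple-bonded to nitrogen → nitrile.
–OH on an sp³ carbon → alcohol (secondary).
pendant –COOCH3: carbonyl C bonded to C and –OCH3 → ester.
pendant –CHO: carbonyl C bonded to C and H → aldehyde.
–OH on an sp³ carbon → alcohol (secondary).
pendant –OC(=O)CH3: an acyloxy group → ester.
pendant –CHO: carbonyl C bonded to C and H → aldehyde.
–C(=O)–O–C with C on the carbonyl side → ester.
pendant –CHO: carbonyl C bonded to C and H → aldehyde.
pendant –COOH: carbonyl C bonded to C and –OH → carboxylic acid.
C–O–C with sp³ carbons on both sides and no adjacent C=O → ether.
terminal –CHO: carbonyl C bonded to H and C → aldehyde.
Aldehyde appears at: CH(CHO), CH(CHO), CH(CHO), CHO → 4.

4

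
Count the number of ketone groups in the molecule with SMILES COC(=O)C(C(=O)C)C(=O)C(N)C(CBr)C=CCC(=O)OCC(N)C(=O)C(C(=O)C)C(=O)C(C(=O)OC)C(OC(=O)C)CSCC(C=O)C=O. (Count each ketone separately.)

Reading the structure from left to right:
  CH3OOC: CH3O–C(=O)–: carbonyl C bonded to C and to –OCH3 → ester (not ketone + ether).
  CH(COCH3): pendant –COCH3: carbonyl C bonded to two carbons → ketone.
  CO: –C(=O)– with carbon on both sides → ketone.
  CH(NH2): –NH2 on an sp³ carbon with no adjacent C=O → amine.
  CH(CH2Br): pendant –CH2X: halogen on sp³ carbon → alkyl halide.
  CH=CH: C=C double bond → alkene.
  CH2COOCH2: –C(=O)–O–C with C on the carbonyl side → ester.
  CH(NH2): –NH2 on an sp³ carbon with no adjacent C=O → amine.
  CO: –C(=O)– with carbon on both sides → ketone.
  CH(COCH3): pendant –COCH3: carbonyl C bonded to two carbons → ketone.
  CO: –C(=O)– with carbon on both sides → ketone.
  CH(COOCH3): pendant –COOCH3: carbonyl C bonded to C and –OCH3 → ester.
  CH(OCOCH3): pendant –OC(=O)CH3: an acyloxy group → ester.
  CH2SCH2: C–S–C linkage → sulfide (thioether).
  CH(CHO): pendant –CHO: carbonyl C bonded to C and H → aldehyde.
  CHO: terminal –CHO: carbonyl C bonded to H and C → aldehyde.
Ketone appears at: CH(COCH3), CO, CO, CH(COCH3), CO → 5.

5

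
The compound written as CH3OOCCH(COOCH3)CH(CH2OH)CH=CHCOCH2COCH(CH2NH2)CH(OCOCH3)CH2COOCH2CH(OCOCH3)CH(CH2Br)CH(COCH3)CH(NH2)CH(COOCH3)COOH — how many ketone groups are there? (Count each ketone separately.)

CH3O–C(=O)–: carbonyl C bonded to C and to –OCH3 → ester (not ketone + ether).
pendant –COOCH3: carbonyl C bonded to C and –OCH3 → ester.
pendant –CH2OH on an sp³ backbone C → alcohol.
C=C double bond → alkene.
–C(=O)– with carbon on both sides → ketone.
–C(=O)– with carbon on both sides → ketone.
pendant –CH2NH2: N on sp³ C, no adjacent C=O → amine.
pendant –OC(=O)CH3: an acyloxy group → ester.
–C(=O)–O–C with C on the carbonyl side → ester.
pendant –OC(=O)CH3: an acyloxy group → ester.
pendant –CH2X: halogen on sp³ carbon → alkyl halide.
pendant –COCH3: carbonyl C bonded to two carbons → ketone.
–NH2 on an sp³ carbon with no adjacent C=O → amine.
pendant –COOCH3: carbonyl C bonded to C and –OCH3 → ester.
–COOH: carbonyl C bonded to –OH and C → carboxylic acid (the –OH is not a separate alcohol).
Ketone appears at: CO, CO, CH(COCH3) → 3.

3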